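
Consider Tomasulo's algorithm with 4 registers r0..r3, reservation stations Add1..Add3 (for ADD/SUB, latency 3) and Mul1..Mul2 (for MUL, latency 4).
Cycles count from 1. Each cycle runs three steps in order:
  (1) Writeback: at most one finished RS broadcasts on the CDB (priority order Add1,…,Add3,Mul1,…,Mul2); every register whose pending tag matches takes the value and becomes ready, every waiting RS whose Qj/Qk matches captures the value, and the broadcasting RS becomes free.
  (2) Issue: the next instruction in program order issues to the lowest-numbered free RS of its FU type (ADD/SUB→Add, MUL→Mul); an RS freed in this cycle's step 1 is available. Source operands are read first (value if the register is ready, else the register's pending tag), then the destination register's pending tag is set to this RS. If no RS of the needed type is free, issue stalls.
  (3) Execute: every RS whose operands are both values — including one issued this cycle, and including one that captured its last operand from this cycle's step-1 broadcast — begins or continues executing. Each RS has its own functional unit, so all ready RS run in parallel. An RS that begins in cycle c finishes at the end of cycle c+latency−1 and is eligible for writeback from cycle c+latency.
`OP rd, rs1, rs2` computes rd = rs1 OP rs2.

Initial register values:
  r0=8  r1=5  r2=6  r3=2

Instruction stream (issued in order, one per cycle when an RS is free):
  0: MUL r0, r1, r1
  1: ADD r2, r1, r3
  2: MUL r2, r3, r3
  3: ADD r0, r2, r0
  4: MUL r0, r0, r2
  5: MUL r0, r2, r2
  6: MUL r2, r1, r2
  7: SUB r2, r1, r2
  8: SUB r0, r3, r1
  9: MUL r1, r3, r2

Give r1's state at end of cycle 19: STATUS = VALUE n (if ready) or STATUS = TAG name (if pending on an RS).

STATUS = TAG Mul1

  c1: issue MUL r0<-Mul1  regs: r0:Mul1,r1:5,r2:6,r3:2
  c2: issue ADD r2<-Add1  regs: r0:Mul1,r1:5,r2:Add1,r3:2
  c3: issue MUL r2<-Mul2  regs: r0:Mul1,r1:5,r2:Mul2,r3:2
  c4: issue ADD r0<-Add2  regs: r0:Add2,r1:5,r2:Mul2,r3:2
  c5: CDB Add1=7; stall  regs: r0:Add2,r1:5,r2:Mul2,r3:2
  c6: CDB Mul1=25; issue MUL r0<-Mul1  regs: r0:Mul1,r1:5,r2:Mul2,r3:2
  c7: CDB Mul2=4; issue MUL r0<-Mul2  regs: r0:Mul2,r1:5,r2:4,r3:2
  c8: stall  regs: r0:Mul2,r1:5,r2:4,r3:2
  c9: stall  regs: r0:Mul2,r1:5,r2:4,r3:2
  c10: CDB Add2=29; stall  regs: r0:Mul2,r1:5,r2:4,r3:2
  c11: CDB Mul2=16; issue MUL r2<-Mul2  regs: r0:16,r1:5,r2:Mul2,r3:2
  c12: issue SUB r2<-Add1  regs: r0:16,r1:5,r2:Add1,r3:2
  c13: issue SUB r0<-Add2  regs: r0:Add2,r1:5,r2:Add1,r3:2
  c14: CDB Mul1=116; issue MUL r1<-Mul1  regs: r0:Add2,r1:Mul1,r2:Add1,r3:2
  c15: CDB Mul2=20  regs: r0:Add2,r1:Mul1,r2:Add1,r3:2
  c16: CDB Add2=-3  regs: r0:-3,r1:Mul1,r2:Add1,r3:2
  c17: -  regs: r0:-3,r1:Mul1,r2:Add1,r3:2
  c18: CDB Add1=-15  regs: r0:-3,r1:Mul1,r2:-15,r3:2
  c19: -  regs: r0:-3,r1:Mul1,r2:-15,r3:2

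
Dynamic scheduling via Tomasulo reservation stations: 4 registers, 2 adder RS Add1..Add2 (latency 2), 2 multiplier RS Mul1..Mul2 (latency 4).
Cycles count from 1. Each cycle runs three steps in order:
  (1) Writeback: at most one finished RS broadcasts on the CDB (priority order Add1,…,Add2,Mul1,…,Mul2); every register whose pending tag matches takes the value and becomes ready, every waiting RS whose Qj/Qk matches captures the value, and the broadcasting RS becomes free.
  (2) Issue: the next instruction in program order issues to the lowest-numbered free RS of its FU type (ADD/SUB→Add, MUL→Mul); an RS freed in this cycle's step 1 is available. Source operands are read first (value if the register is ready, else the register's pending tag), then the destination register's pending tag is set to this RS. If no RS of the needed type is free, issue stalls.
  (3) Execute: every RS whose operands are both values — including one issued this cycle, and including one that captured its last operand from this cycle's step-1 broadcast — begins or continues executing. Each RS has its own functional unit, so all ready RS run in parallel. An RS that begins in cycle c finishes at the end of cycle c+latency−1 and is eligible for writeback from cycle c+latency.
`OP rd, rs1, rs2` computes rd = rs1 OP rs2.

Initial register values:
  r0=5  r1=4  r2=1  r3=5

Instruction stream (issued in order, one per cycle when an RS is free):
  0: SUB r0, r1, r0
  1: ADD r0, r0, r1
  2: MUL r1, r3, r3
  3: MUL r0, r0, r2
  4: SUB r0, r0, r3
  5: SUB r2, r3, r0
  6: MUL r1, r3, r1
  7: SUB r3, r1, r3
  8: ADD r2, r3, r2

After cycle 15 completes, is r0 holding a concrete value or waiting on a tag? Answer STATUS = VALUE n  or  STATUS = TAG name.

c1: issue SUB r0<-Add1 | r0:Add1,r1:4,r2:1,r3:5
c2: issue ADD r0<-Add2 | r0:Add2,r1:4,r2:1,r3:5
c3: CDB Add1=-1; issue MUL r1<-Mul1 | r0:Add2,r1:Mul1,r2:1,r3:5
c4: issue MUL r0<-Mul2 | r0:Mul2,r1:Mul1,r2:1,r3:5
c5: CDB Add2=3; issue SUB r0<-Add1 | r0:Add1,r1:Mul1,r2:1,r3:5
c6: issue SUB r2<-Add2 | r0:Add1,r1:Mul1,r2:Add2,r3:5
c7: CDB Mul1=25; issue MUL r1<-Mul1 | r0:Add1,r1:Mul1,r2:Add2,r3:5
c8: stall | r0:Add1,r1:Mul1,r2:Add2,r3:5
c9: CDB Mul2=3; stall | r0:Add1,r1:Mul1,r2:Add2,r3:5
c10: stall | r0:Add1,r1:Mul1,r2:Add2,r3:5
c11: CDB Add1=-2; issue SUB r3<-Add1 | r0:-2,r1:Mul1,r2:Add2,r3:Add1
c12: CDB Mul1=125; stall | r0:-2,r1:125,r2:Add2,r3:Add1
c13: CDB Add2=7; issue ADD r2<-Add2 | r0:-2,r1:125,r2:Add2,r3:Add1
c14: CDB Add1=120 | r0:-2,r1:125,r2:Add2,r3:120
c15: - | r0:-2,r1:125,r2:Add2,r3:120

STATUS = VALUE -2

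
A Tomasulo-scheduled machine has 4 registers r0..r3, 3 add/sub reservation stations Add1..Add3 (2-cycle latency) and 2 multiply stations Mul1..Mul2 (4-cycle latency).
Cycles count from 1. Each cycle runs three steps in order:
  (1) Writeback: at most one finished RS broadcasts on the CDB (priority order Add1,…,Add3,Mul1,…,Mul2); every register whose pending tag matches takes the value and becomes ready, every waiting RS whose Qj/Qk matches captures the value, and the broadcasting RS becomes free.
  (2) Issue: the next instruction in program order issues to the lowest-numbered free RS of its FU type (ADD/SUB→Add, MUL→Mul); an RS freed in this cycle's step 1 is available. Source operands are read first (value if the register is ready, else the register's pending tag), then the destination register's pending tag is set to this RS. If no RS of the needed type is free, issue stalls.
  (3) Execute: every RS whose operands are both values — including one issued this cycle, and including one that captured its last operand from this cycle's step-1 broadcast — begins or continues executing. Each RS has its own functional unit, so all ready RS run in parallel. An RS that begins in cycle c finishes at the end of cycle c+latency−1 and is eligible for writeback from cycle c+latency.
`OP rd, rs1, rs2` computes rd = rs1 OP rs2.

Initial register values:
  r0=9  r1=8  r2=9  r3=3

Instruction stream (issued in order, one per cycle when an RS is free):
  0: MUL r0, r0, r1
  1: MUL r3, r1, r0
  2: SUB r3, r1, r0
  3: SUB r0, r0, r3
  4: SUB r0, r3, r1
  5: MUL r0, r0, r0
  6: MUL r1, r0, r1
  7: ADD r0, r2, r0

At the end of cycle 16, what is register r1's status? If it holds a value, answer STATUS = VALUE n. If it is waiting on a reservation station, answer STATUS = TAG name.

cycle 1: issue MUL r0<-Mul1 // r0:Mul1,r1:8,r2:9,r3:3
cycle 2: issue MUL r3<-Mul2 // r0:Mul1,r1:8,r2:9,r3:Mul2
cycle 3: issue SUB r3<-Add1 // r0:Mul1,r1:8,r2:9,r3:Add1
cycle 4: issue SUB r0<-Add2 // r0:Add2,r1:8,r2:9,r3:Add1
cycle 5: CDB Mul1=72; issue SUB r0<-Add3 // r0:Add3,r1:8,r2:9,r3:Add1
cycle 6: issue MUL r0<-Mul1 // r0:Mul1,r1:8,r2:9,r3:Add1
cycle 7: CDB Add1=-64; stall // r0:Mul1,r1:8,r2:9,r3:-64
cycle 8: stall // r0:Mul1,r1:8,r2:9,r3:-64
cycle 9: CDB Add2=136; stall // r0:Mul1,r1:8,r2:9,r3:-64
cycle 10: CDB Add3=-72; stall // r0:Mul1,r1:8,r2:9,r3:-64
cycle 11: CDB Mul2=576; issue MUL r1<-Mul2 // r0:Mul1,r1:Mul2,r2:9,r3:-64
cycle 12: issue ADD r0<-Add1 // r0:Add1,r1:Mul2,r2:9,r3:-64
cycle 13: - // r0:Add1,r1:Mul2,r2:9,r3:-64
cycle 14: CDB Mul1=5184 // r0:Add1,r1:Mul2,r2:9,r3:-64
cycle 15: - // r0:Add1,r1:Mul2,r2:9,r3:-64
cycle 16: CDB Add1=5193 // r0:5193,r1:Mul2,r2:9,r3:-64

STATUS = TAG Mul2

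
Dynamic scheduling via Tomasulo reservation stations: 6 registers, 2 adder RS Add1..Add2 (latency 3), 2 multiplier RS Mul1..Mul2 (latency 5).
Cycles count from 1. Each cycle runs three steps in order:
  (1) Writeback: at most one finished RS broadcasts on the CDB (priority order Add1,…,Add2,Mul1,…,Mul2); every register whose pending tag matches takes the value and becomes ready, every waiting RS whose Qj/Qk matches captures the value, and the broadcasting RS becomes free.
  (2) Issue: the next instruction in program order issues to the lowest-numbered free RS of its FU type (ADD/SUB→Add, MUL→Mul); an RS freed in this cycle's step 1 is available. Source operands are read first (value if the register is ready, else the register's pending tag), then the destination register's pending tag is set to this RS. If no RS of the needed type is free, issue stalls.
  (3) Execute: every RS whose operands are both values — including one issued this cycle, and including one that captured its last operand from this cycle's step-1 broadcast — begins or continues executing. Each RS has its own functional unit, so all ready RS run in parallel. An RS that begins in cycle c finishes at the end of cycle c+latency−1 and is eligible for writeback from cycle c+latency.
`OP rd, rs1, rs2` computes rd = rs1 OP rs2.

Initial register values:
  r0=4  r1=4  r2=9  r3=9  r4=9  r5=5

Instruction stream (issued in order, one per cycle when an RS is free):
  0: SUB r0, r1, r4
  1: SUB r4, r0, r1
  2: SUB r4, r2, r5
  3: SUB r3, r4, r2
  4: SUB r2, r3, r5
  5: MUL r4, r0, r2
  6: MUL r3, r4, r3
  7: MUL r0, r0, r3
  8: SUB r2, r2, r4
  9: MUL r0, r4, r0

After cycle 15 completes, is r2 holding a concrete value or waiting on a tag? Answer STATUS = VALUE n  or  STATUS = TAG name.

cycle 1: issue SUB r0<-Add1 // r0:Add1,r1:4,r2:9,r3:9,r4:9,r5:5
cycle 2: issue SUB r4<-Add2 // r0:Add1,r1:4,r2:9,r3:9,r4:Add2,r5:5
cycle 3: stall // r0:Add1,r1:4,r2:9,r3:9,r4:Add2,r5:5
cycle 4: CDB Add1=-5; issue SUB r4<-Add1 // r0:-5,r1:4,r2:9,r3:9,r4:Add1,r5:5
cycle 5: stall // r0:-5,r1:4,r2:9,r3:9,r4:Add1,r5:5
cycle 6: stall // r0:-5,r1:4,r2:9,r3:9,r4:Add1,r5:5
cycle 7: CDB Add1=4; issue SUB r3<-Add1 // r0:-5,r1:4,r2:9,r3:Add1,r4:4,r5:5
cycle 8: CDB Add2=-9; issue SUB r2<-Add2 // r0:-5,r1:4,r2:Add2,r3:Add1,r4:4,r5:5
cycle 9: issue MUL r4<-Mul1 // r0:-5,r1:4,r2:Add2,r3:Add1,r4:Mul1,r5:5
cycle 10: CDB Add1=-5; issue MUL r3<-Mul2 // r0:-5,r1:4,r2:Add2,r3:Mul2,r4:Mul1,r5:5
cycle 11: stall // r0:-5,r1:4,r2:Add2,r3:Mul2,r4:Mul1,r5:5
cycle 12: stall // r0:-5,r1:4,r2:Add2,r3:Mul2,r4:Mul1,r5:5
cycle 13: CDB Add2=-10; stall // r0:-5,r1:4,r2:-10,r3:Mul2,r4:Mul1,r5:5
cycle 14: stall // r0:-5,r1:4,r2:-10,r3:Mul2,r4:Mul1,r5:5
cycle 15: stall // r0:-5,r1:4,r2:-10,r3:Mul2,r4:Mul1,r5:5

STATUS = VALUE -10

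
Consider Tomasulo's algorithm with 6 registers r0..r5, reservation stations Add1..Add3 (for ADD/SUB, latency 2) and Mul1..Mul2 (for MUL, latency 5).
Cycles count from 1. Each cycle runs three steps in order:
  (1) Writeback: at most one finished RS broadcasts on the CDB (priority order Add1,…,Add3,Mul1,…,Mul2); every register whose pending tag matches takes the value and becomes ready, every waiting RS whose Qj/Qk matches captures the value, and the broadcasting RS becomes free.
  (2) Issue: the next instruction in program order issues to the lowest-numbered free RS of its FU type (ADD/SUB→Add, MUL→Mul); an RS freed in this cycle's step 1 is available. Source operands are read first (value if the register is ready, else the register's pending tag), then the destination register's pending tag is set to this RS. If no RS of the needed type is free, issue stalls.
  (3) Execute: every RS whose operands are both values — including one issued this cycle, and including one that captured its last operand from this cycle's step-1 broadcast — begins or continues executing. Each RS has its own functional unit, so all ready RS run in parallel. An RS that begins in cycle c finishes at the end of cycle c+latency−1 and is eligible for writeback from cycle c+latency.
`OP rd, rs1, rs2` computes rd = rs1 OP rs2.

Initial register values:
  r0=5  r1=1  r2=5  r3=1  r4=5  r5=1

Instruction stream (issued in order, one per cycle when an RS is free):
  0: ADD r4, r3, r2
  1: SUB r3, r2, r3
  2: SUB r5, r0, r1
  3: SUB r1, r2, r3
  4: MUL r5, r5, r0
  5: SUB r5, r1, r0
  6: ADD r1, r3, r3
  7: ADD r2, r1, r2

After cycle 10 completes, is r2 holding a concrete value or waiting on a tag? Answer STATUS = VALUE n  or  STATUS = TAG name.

cycle 1: issue ADD r4<-Add1 // r0:5,r1:1,r2:5,r3:1,r4:Add1,r5:1
cycle 2: issue SUB r3<-Add2 // r0:5,r1:1,r2:5,r3:Add2,r4:Add1,r5:1
cycle 3: CDB Add1=6; issue SUB r5<-Add1 // r0:5,r1:1,r2:5,r3:Add2,r4:6,r5:Add1
cycle 4: CDB Add2=4; issue SUB r1<-Add2 // r0:5,r1:Add2,r2:5,r3:4,r4:6,r5:Add1
cycle 5: CDB Add1=4; issue MUL r5<-Mul1 // r0:5,r1:Add2,r2:5,r3:4,r4:6,r5:Mul1
cycle 6: CDB Add2=1; issue SUB r5<-Add1 // r0:5,r1:1,r2:5,r3:4,r4:6,r5:Add1
cycle 7: issue ADD r1<-Add2 // r0:5,r1:Add2,r2:5,r3:4,r4:6,r5:Add1
cycle 8: CDB Add1=-4; issue ADD r2<-Add1 // r0:5,r1:Add2,r2:Add1,r3:4,r4:6,r5:-4
cycle 9: CDB Add2=8 // r0:5,r1:8,r2:Add1,r3:4,r4:6,r5:-4
cycle 10: CDB Mul1=20 // r0:5,r1:8,r2:Add1,r3:4,r4:6,r5:-4

STATUS = TAG Add1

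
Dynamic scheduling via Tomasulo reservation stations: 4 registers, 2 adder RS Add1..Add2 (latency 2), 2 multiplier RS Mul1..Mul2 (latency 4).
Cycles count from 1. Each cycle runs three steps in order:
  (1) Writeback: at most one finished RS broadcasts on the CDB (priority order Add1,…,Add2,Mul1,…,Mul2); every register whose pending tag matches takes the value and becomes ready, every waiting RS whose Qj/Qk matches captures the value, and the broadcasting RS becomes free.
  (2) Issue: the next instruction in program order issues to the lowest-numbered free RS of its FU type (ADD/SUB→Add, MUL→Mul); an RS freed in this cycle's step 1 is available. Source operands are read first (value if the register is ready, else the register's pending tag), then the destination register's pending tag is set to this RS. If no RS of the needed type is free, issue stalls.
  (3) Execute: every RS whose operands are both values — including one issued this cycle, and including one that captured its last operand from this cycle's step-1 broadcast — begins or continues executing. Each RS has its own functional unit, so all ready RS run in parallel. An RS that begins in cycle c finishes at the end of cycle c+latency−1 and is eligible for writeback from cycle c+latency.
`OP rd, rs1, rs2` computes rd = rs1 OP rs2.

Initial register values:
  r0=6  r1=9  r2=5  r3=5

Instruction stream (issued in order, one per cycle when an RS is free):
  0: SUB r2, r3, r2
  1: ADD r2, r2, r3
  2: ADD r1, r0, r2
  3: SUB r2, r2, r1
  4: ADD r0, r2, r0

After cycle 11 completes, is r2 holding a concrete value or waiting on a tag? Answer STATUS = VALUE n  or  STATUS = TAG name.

STATUS = VALUE -6

c1: issue SUB r2<-Add1 | r0:6,r1:9,r2:Add1,r3:5
c2: issue ADD r2<-Add2 | r0:6,r1:9,r2:Add2,r3:5
c3: CDB Add1=0; issue ADD r1<-Add1 | r0:6,r1:Add1,r2:Add2,r3:5
c4: stall | r0:6,r1:Add1,r2:Add2,r3:5
c5: CDB Add2=5; issue SUB r2<-Add2 | r0:6,r1:Add1,r2:Add2,r3:5
c6: stall | r0:6,r1:Add1,r2:Add2,r3:5
c7: CDB Add1=11; issue ADD r0<-Add1 | r0:Add1,r1:11,r2:Add2,r3:5
c8: - | r0:Add1,r1:11,r2:Add2,r3:5
c9: CDB Add2=-6 | r0:Add1,r1:11,r2:-6,r3:5
c10: - | r0:Add1,r1:11,r2:-6,r3:5
c11: CDB Add1=0 | r0:0,r1:11,r2:-6,r3:5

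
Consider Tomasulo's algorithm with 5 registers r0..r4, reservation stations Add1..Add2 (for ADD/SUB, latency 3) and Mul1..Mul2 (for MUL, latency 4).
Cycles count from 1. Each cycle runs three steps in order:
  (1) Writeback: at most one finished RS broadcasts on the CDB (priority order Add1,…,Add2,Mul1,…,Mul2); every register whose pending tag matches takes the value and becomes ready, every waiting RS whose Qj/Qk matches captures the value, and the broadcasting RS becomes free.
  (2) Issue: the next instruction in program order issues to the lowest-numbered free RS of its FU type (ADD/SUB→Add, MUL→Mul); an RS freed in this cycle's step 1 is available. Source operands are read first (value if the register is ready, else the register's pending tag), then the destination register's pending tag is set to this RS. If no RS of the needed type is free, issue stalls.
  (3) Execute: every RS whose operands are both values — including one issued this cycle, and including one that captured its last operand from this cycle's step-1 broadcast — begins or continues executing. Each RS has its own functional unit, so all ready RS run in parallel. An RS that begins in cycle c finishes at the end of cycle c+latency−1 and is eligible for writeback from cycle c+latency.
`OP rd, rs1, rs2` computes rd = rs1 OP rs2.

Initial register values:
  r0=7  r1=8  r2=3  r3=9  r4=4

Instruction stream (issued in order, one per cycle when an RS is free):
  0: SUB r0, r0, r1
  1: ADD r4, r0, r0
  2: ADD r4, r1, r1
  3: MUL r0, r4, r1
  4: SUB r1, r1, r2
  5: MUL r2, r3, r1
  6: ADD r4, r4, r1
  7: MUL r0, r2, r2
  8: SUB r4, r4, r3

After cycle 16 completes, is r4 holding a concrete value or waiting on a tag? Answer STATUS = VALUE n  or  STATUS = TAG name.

STATUS = VALUE 12

c1: issue SUB r0<-Add1 | r0:Add1,r1:8,r2:3,r3:9,r4:4
c2: issue ADD r4<-Add2 | r0:Add1,r1:8,r2:3,r3:9,r4:Add2
c3: stall | r0:Add1,r1:8,r2:3,r3:9,r4:Add2
c4: CDB Add1=-1; issue ADD r4<-Add1 | r0:-1,r1:8,r2:3,r3:9,r4:Add1
c5: issue MUL r0<-Mul1 | r0:Mul1,r1:8,r2:3,r3:9,r4:Add1
c6: stall | r0:Mul1,r1:8,r2:3,r3:9,r4:Add1
c7: CDB Add1=16; issue SUB r1<-Add1 | r0:Mul1,r1:Add1,r2:3,r3:9,r4:16
c8: CDB Add2=-2; issue MUL r2<-Mul2 | r0:Mul1,r1:Add1,r2:Mul2,r3:9,r4:16
c9: issue ADD r4<-Add2 | r0:Mul1,r1:Add1,r2:Mul2,r3:9,r4:Add2
c10: CDB Add1=5; stall | r0:Mul1,r1:5,r2:Mul2,r3:9,r4:Add2
c11: CDB Mul1=128; issue MUL r0<-Mul1 | r0:Mul1,r1:5,r2:Mul2,r3:9,r4:Add2
c12: issue SUB r4<-Add1 | r0:Mul1,r1:5,r2:Mul2,r3:9,r4:Add1
c13: CDB Add2=21 | r0:Mul1,r1:5,r2:Mul2,r3:9,r4:Add1
c14: CDB Mul2=45 | r0:Mul1,r1:5,r2:45,r3:9,r4:Add1
c15: - | r0:Mul1,r1:5,r2:45,r3:9,r4:Add1
c16: CDB Add1=12 | r0:Mul1,r1:5,r2:45,r3:9,r4:12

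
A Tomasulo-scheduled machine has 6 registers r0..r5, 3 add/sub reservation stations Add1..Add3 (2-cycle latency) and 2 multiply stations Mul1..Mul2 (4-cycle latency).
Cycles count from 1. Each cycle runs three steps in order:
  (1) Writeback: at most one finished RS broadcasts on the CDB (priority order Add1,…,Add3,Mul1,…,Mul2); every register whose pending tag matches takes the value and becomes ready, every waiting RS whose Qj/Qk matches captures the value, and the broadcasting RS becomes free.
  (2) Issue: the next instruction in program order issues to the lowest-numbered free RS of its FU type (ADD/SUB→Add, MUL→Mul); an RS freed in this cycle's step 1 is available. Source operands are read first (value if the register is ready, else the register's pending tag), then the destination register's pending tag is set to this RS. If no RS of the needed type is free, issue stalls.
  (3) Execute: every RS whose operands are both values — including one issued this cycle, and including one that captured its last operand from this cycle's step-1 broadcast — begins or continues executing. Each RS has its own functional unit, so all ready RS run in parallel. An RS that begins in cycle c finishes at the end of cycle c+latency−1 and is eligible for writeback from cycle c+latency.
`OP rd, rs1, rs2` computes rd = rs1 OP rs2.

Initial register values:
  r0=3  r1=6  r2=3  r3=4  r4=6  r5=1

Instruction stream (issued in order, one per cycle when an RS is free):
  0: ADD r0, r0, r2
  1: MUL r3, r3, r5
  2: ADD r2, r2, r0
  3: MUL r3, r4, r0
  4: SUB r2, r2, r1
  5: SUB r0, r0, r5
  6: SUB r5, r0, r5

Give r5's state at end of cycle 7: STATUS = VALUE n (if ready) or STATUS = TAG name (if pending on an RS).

  c1: issue ADD r0<-Add1  regs: r0:Add1,r1:6,r2:3,r3:4,r4:6,r5:1
  c2: issue MUL r3<-Mul1  regs: r0:Add1,r1:6,r2:3,r3:Mul1,r4:6,r5:1
  c3: CDB Add1=6; issue ADD r2<-Add1  regs: r0:6,r1:6,r2:Add1,r3:Mul1,r4:6,r5:1
  c4: issue MUL r3<-Mul2  regs: r0:6,r1:6,r2:Add1,r3:Mul2,r4:6,r5:1
  c5: CDB Add1=9; issue SUB r2<-Add1  regs: r0:6,r1:6,r2:Add1,r3:Mul2,r4:6,r5:1
  c6: CDB Mul1=4; issue SUB r0<-Add2  regs: r0:Add2,r1:6,r2:Add1,r3:Mul2,r4:6,r5:1
  c7: CDB Add1=3; issue SUB r5<-Add1  regs: r0:Add2,r1:6,r2:3,r3:Mul2,r4:6,r5:Add1

STATUS = TAG Add1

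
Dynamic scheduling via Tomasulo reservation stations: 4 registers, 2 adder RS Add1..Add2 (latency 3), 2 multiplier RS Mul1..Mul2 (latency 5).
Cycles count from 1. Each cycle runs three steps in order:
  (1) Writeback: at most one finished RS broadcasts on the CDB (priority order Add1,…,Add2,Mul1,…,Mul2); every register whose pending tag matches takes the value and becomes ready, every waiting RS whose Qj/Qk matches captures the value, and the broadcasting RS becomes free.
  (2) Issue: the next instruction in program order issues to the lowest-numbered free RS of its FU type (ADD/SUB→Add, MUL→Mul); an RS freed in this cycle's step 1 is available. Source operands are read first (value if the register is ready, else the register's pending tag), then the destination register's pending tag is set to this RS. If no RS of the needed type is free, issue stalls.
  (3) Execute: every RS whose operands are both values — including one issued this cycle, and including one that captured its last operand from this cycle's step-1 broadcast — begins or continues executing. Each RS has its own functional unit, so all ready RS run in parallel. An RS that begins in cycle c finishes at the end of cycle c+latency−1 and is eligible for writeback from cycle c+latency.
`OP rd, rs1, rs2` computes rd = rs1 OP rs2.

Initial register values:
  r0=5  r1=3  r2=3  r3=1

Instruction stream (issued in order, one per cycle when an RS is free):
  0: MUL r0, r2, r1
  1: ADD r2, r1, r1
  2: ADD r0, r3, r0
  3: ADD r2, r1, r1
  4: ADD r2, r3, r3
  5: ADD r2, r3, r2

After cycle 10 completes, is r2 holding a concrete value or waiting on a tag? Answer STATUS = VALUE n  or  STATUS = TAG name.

c1: issue MUL r0<-Mul1 | r0:Mul1,r1:3,r2:3,r3:1
c2: issue ADD r2<-Add1 | r0:Mul1,r1:3,r2:Add1,r3:1
c3: issue ADD r0<-Add2 | r0:Add2,r1:3,r2:Add1,r3:1
c4: stall | r0:Add2,r1:3,r2:Add1,r3:1
c5: CDB Add1=6; issue ADD r2<-Add1 | r0:Add2,r1:3,r2:Add1,r3:1
c6: CDB Mul1=9; stall | r0:Add2,r1:3,r2:Add1,r3:1
c7: stall | r0:Add2,r1:3,r2:Add1,r3:1
c8: CDB Add1=6; issue ADD r2<-Add1 | r0:Add2,r1:3,r2:Add1,r3:1
c9: CDB Add2=10; issue ADD r2<-Add2 | r0:10,r1:3,r2:Add2,r3:1
c10: - | r0:10,r1:3,r2:Add2,r3:1

STATUS = TAG Add2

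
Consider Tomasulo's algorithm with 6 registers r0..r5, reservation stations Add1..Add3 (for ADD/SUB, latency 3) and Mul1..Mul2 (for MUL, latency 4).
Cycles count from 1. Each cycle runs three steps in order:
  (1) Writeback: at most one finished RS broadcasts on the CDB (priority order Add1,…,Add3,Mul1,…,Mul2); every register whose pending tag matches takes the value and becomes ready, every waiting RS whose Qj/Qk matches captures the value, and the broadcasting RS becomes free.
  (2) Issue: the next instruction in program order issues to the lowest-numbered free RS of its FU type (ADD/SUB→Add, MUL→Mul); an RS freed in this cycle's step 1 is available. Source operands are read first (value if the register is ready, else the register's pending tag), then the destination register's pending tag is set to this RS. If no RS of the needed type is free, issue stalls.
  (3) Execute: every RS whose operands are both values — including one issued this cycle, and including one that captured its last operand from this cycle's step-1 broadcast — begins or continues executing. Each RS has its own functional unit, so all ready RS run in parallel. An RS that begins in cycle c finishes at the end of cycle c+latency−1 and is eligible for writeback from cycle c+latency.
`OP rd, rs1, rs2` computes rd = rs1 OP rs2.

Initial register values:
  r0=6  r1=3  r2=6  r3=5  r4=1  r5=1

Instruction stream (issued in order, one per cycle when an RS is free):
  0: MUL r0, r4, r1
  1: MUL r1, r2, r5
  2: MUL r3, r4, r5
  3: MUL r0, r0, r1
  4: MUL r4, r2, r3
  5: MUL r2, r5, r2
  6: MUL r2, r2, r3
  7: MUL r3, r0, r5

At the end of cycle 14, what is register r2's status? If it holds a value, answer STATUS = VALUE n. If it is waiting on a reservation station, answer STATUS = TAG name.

  c1: issue MUL r0<-Mul1  regs: r0:Mul1,r1:3,r2:6,r3:5,r4:1,r5:1
  c2: issue MUL r1<-Mul2  regs: r0:Mul1,r1:Mul2,r2:6,r3:5,r4:1,r5:1
  c3: stall  regs: r0:Mul1,r1:Mul2,r2:6,r3:5,r4:1,r5:1
  c4: stall  regs: r0:Mul1,r1:Mul2,r2:6,r3:5,r4:1,r5:1
  c5: CDB Mul1=3; issue MUL r3<-Mul1  regs: r0:3,r1:Mul2,r2:6,r3:Mul1,r4:1,r5:1
  c6: CDB Mul2=6; issue MUL r0<-Mul2  regs: r0:Mul2,r1:6,r2:6,r3:Mul1,r4:1,r5:1
  c7: stall  regs: r0:Mul2,r1:6,r2:6,r3:Mul1,r4:1,r5:1
  c8: stall  regs: r0:Mul2,r1:6,r2:6,r3:Mul1,r4:1,r5:1
  c9: CDB Mul1=1; issue MUL r4<-Mul1  regs: r0:Mul2,r1:6,r2:6,r3:1,r4:Mul1,r5:1
  c10: CDB Mul2=18; issue MUL r2<-Mul2  regs: r0:18,r1:6,r2:Mul2,r3:1,r4:Mul1,r5:1
  c11: stall  regs: r0:18,r1:6,r2:Mul2,r3:1,r4:Mul1,r5:1
  c12: stall  regs: r0:18,r1:6,r2:Mul2,r3:1,r4:Mul1,r5:1
  c13: CDB Mul1=6; issue MUL r2<-Mul1  regs: r0:18,r1:6,r2:Mul1,r3:1,r4:6,r5:1
  c14: CDB Mul2=6; issue MUL r3<-Mul2  regs: r0:18,r1:6,r2:Mul1,r3:Mul2,r4:6,r5:1

STATUS = TAG Mul1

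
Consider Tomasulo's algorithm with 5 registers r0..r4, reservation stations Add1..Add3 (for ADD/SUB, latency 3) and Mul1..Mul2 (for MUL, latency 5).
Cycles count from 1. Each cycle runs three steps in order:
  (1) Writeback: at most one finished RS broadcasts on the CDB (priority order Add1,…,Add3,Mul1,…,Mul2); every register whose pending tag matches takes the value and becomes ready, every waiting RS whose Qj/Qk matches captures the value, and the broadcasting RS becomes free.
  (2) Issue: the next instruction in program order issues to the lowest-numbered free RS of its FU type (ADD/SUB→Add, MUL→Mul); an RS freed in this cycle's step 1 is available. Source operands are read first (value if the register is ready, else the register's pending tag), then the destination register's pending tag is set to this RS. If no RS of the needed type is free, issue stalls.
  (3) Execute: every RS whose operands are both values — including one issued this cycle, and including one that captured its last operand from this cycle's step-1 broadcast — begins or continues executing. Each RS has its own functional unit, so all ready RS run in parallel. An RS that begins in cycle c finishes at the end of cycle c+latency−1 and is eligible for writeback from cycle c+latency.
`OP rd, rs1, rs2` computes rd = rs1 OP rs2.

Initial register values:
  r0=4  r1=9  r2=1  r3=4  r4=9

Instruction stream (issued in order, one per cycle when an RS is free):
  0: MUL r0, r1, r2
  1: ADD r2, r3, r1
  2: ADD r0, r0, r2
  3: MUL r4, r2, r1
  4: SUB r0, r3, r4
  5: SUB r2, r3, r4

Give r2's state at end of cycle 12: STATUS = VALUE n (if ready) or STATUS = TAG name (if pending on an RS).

c1: issue MUL r0<-Mul1 | r0:Mul1,r1:9,r2:1,r3:4,r4:9
c2: issue ADD r2<-Add1 | r0:Mul1,r1:9,r2:Add1,r3:4,r4:9
c3: issue ADD r0<-Add2 | r0:Add2,r1:9,r2:Add1,r3:4,r4:9
c4: issue MUL r4<-Mul2 | r0:Add2,r1:9,r2:Add1,r3:4,r4:Mul2
c5: CDB Add1=13; issue SUB r0<-Add1 | r0:Add1,r1:9,r2:13,r3:4,r4:Mul2
c6: CDB Mul1=9; issue SUB r2<-Add3 | r0:Add1,r1:9,r2:Add3,r3:4,r4:Mul2
c7: - | r0:Add1,r1:9,r2:Add3,r3:4,r4:Mul2
c8: - | r0:Add1,r1:9,r2:Add3,r3:4,r4:Mul2
c9: CDB Add2=22 | r0:Add1,r1:9,r2:Add3,r3:4,r4:Mul2
c10: CDB Mul2=117 | r0:Add1,r1:9,r2:Add3,r3:4,r4:117
c11: - | r0:Add1,r1:9,r2:Add3,r3:4,r4:117
c12: - | r0:Add1,r1:9,r2:Add3,r3:4,r4:117

STATUS = TAG Add3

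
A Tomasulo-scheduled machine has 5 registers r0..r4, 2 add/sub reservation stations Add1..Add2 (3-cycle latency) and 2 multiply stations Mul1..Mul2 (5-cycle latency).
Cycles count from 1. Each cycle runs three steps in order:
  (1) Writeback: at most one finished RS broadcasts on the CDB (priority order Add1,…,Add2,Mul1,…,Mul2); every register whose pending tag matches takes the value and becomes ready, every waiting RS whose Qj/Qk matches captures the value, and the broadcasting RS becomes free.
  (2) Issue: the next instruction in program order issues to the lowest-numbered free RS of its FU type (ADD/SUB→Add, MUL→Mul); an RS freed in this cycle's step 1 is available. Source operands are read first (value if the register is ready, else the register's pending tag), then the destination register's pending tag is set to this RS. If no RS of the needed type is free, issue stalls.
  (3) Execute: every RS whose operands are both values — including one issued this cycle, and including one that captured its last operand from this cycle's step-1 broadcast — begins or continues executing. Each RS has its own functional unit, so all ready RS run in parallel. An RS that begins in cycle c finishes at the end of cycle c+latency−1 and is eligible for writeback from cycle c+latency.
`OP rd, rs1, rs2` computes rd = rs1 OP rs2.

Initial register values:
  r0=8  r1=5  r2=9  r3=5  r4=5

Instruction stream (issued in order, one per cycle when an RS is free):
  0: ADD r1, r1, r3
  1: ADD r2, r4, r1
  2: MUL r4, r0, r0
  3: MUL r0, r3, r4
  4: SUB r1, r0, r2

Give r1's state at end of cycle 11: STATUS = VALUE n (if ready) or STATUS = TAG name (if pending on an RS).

STATUS = TAG Add1

c1: issue ADD r1<-Add1 | r0:8,r1:Add1,r2:9,r3:5,r4:5
c2: issue ADD r2<-Add2 | r0:8,r1:Add1,r2:Add2,r3:5,r4:5
c3: issue MUL r4<-Mul1 | r0:8,r1:Add1,r2:Add2,r3:5,r4:Mul1
c4: CDB Add1=10; issue MUL r0<-Mul2 | r0:Mul2,r1:10,r2:Add2,r3:5,r4:Mul1
c5: issue SUB r1<-Add1 | r0:Mul2,r1:Add1,r2:Add2,r3:5,r4:Mul1
c6: - | r0:Mul2,r1:Add1,r2:Add2,r3:5,r4:Mul1
c7: CDB Add2=15 | r0:Mul2,r1:Add1,r2:15,r3:5,r4:Mul1
c8: CDB Mul1=64 | r0:Mul2,r1:Add1,r2:15,r3:5,r4:64
c9: - | r0:Mul2,r1:Add1,r2:15,r3:5,r4:64
c10: - | r0:Mul2,r1:Add1,r2:15,r3:5,r4:64
c11: - | r0:Mul2,r1:Add1,r2:15,r3:5,r4:64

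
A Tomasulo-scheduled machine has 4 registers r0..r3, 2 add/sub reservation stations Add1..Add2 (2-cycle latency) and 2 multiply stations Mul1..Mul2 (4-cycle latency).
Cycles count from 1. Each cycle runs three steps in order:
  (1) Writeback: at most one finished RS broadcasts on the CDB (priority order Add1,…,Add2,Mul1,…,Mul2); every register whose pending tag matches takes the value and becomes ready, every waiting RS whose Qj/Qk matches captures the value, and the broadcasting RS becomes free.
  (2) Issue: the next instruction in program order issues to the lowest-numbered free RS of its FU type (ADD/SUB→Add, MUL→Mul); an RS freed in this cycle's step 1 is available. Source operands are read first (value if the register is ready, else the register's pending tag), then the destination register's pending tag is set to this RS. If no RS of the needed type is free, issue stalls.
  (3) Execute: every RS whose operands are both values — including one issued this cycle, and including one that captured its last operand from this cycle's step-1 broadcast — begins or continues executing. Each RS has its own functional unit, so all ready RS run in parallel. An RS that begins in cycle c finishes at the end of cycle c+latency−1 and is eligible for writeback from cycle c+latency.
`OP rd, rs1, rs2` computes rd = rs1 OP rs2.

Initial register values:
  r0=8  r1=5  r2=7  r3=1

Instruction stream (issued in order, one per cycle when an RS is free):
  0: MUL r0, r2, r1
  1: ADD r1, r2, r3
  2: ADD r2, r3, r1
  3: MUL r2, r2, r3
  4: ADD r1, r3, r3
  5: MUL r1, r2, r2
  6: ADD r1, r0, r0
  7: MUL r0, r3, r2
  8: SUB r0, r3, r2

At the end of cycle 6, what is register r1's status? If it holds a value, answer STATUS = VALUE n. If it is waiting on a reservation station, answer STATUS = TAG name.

c1: issue MUL r0<-Mul1 | r0:Mul1,r1:5,r2:7,r3:1
c2: issue ADD r1<-Add1 | r0:Mul1,r1:Add1,r2:7,r3:1
c3: issue ADD r2<-Add2 | r0:Mul1,r1:Add1,r2:Add2,r3:1
c4: CDB Add1=8; issue MUL r2<-Mul2 | r0:Mul1,r1:8,r2:Mul2,r3:1
c5: CDB Mul1=35; issue ADD r1<-Add1 | r0:35,r1:Add1,r2:Mul2,r3:1
c6: CDB Add2=9; issue MUL r1<-Mul1 | r0:35,r1:Mul1,r2:Mul2,r3:1

STATUS = TAG Mul1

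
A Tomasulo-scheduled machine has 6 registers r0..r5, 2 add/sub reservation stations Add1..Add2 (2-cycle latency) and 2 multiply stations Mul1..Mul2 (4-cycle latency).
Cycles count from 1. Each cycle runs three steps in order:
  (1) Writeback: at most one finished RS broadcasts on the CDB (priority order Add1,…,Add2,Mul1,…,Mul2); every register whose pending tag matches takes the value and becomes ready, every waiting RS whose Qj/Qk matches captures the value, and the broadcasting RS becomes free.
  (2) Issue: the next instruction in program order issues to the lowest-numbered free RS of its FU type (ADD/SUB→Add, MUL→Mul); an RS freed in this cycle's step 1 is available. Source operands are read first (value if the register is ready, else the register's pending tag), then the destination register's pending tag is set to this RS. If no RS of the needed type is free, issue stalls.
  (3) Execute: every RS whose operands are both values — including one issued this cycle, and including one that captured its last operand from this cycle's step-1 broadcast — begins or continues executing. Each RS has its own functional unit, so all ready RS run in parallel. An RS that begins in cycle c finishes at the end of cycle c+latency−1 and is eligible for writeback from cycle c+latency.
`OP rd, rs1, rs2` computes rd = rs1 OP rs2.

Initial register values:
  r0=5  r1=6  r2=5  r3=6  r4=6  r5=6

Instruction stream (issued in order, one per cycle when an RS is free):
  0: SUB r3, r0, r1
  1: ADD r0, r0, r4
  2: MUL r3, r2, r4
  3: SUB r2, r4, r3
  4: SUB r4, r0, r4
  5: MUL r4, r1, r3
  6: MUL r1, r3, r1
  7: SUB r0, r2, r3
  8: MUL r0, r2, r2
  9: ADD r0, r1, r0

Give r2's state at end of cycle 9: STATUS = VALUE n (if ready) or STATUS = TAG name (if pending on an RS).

cycle 1: issue SUB r3<-Add1 // r0:5,r1:6,r2:5,r3:Add1,r4:6,r5:6
cycle 2: issue ADD r0<-Add2 // r0:Add2,r1:6,r2:5,r3:Add1,r4:6,r5:6
cycle 3: CDB Add1=-1; issue MUL r3<-Mul1 // r0:Add2,r1:6,r2:5,r3:Mul1,r4:6,r5:6
cycle 4: CDB Add2=11; issue SUB r2<-Add1 // r0:11,r1:6,r2:Add1,r3:Mul1,r4:6,r5:6
cycle 5: issue SUB r4<-Add2 // r0:11,r1:6,r2:Add1,r3:Mul1,r4:Add2,r5:6
cycle 6: issue MUL r4<-Mul2 // r0:11,r1:6,r2:Add1,r3:Mul1,r4:Mul2,r5:6
cycle 7: CDB Add2=5; stall // r0:11,r1:6,r2:Add1,r3:Mul1,r4:Mul2,r5:6
cycle 8: CDB Mul1=30; issue MUL r1<-Mul1 // r0:11,r1:Mul1,r2:Add1,r3:30,r4:Mul2,r5:6
cycle 9: issue SUB r0<-Add2 // r0:Add2,r1:Mul1,r2:Add1,r3:30,r4:Mul2,r5:6

STATUS = TAG Add1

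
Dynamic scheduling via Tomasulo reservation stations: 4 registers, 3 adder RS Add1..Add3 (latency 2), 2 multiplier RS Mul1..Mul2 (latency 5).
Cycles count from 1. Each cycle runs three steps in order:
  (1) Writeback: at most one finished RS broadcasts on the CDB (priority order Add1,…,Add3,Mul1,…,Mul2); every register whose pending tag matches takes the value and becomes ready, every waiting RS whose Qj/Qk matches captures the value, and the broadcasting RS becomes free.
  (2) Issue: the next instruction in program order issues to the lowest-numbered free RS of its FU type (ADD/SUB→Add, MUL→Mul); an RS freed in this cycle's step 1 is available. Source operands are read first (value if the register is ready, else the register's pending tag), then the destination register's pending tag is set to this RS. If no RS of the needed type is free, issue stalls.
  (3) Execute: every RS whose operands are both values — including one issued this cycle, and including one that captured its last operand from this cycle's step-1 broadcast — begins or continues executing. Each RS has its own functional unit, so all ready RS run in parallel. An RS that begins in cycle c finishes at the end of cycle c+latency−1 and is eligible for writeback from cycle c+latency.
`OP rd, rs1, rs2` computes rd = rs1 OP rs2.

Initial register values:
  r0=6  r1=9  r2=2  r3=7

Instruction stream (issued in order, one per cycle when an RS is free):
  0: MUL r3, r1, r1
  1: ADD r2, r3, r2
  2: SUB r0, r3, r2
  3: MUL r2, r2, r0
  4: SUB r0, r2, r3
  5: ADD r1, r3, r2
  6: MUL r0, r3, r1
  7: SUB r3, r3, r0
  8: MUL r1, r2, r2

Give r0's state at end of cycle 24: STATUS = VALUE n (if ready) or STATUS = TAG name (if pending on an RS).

cycle 1: issue MUL r3<-Mul1 // r0:6,r1:9,r2:2,r3:Mul1
cycle 2: issue ADD r2<-Add1 // r0:6,r1:9,r2:Add1,r3:Mul1
cycle 3: issue SUB r0<-Add2 // r0:Add2,r1:9,r2:Add1,r3:Mul1
cycle 4: issue MUL r2<-Mul2 // r0:Add2,r1:9,r2:Mul2,r3:Mul1
cycle 5: issue SUB r0<-Add3 // r0:Add3,r1:9,r2:Mul2,r3:Mul1
cycle 6: CDB Mul1=81; stall // r0:Add3,r1:9,r2:Mul2,r3:81
cycle 7: stall // r0:Add3,r1:9,r2:Mul2,r3:81
cycle 8: CDB Add1=83; issue ADD r1<-Add1 // r0:Add3,r1:Add1,r2:Mul2,r3:81
cycle 9: issue MUL r0<-Mul1 // r0:Mul1,r1:Add1,r2:Mul2,r3:81
cycle 10: CDB Add2=-2; issue SUB r3<-Add2 // r0:Mul1,r1:Add1,r2:Mul2,r3:Add2
cycle 11: stall // r0:Mul1,r1:Add1,r2:Mul2,r3:Add2
cycle 12: stall // r0:Mul1,r1:Add1,r2:Mul2,r3:Add2
cycle 13: stall // r0:Mul1,r1:Add1,r2:Mul2,r3:Add2
cycle 14: stall // r0:Mul1,r1:Add1,r2:Mul2,r3:Add2
cycle 15: CDB Mul2=-166; issue MUL r1<-Mul2 // r0:Mul1,r1:Mul2,r2:-166,r3:Add2
cycle 16: - // r0:Mul1,r1:Mul2,r2:-166,r3:Add2
cycle 17: CDB Add1=-85 // r0:Mul1,r1:Mul2,r2:-166,r3:Add2
cycle 18: CDB Add3=-247 // r0:Mul1,r1:Mul2,r2:-166,r3:Add2
cycle 19: - // r0:Mul1,r1:Mul2,r2:-166,r3:Add2
cycle 20: CDB Mul2=27556 // r0:Mul1,r1:27556,r2:-166,r3:Add2
cycle 21: - // r0:Mul1,r1:27556,r2:-166,r3:Add2
cycle 22: CDB Mul1=-6885 // r0:-6885,r1:27556,r2:-166,r3:Add2
cycle 23: - // r0:-6885,r1:27556,r2:-166,r3:Add2
cycle 24: CDB Add2=6966 // r0:-6885,r1:27556,r2:-166,r3:6966

STATUS = VALUE -6885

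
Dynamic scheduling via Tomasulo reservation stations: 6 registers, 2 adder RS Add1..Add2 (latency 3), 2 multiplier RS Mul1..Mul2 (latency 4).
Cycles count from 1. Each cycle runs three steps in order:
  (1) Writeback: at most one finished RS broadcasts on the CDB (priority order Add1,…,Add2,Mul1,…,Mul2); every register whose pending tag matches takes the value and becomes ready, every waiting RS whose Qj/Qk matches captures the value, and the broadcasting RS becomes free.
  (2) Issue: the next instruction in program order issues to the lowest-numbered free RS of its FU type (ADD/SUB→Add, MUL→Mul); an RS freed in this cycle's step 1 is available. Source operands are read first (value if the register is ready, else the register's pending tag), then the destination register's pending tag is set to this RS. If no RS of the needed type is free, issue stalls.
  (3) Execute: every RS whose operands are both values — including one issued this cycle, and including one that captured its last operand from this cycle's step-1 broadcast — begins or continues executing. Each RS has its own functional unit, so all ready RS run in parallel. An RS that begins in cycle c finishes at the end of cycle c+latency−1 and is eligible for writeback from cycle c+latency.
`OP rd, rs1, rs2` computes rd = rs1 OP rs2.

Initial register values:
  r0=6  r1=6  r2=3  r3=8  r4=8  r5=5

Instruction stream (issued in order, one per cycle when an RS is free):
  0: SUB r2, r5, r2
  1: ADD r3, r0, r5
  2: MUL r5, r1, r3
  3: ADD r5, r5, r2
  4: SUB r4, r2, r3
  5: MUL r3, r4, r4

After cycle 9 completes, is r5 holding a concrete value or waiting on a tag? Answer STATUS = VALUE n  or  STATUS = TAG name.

STATUS = TAG Add1

  c1: issue SUB r2<-Add1  regs: r0:6,r1:6,r2:Add1,r3:8,r4:8,r5:5
  c2: issue ADD r3<-Add2  regs: r0:6,r1:6,r2:Add1,r3:Add2,r4:8,r5:5
  c3: issue MUL r5<-Mul1  regs: r0:6,r1:6,r2:Add1,r3:Add2,r4:8,r5:Mul1
  c4: CDB Add1=2; issue ADD r5<-Add1  regs: r0:6,r1:6,r2:2,r3:Add2,r4:8,r5:Add1
  c5: CDB Add2=11; issue SUB r4<-Add2  regs: r0:6,r1:6,r2:2,r3:11,r4:Add2,r5:Add1
  c6: issue MUL r3<-Mul2  regs: r0:6,r1:6,r2:2,r3:Mul2,r4:Add2,r5:Add1
  c7: -  regs: r0:6,r1:6,r2:2,r3:Mul2,r4:Add2,r5:Add1
  c8: CDB Add2=-9  regs: r0:6,r1:6,r2:2,r3:Mul2,r4:-9,r5:Add1
  c9: CDB Mul1=66  regs: r0:6,r1:6,r2:2,r3:Mul2,r4:-9,r5:Add1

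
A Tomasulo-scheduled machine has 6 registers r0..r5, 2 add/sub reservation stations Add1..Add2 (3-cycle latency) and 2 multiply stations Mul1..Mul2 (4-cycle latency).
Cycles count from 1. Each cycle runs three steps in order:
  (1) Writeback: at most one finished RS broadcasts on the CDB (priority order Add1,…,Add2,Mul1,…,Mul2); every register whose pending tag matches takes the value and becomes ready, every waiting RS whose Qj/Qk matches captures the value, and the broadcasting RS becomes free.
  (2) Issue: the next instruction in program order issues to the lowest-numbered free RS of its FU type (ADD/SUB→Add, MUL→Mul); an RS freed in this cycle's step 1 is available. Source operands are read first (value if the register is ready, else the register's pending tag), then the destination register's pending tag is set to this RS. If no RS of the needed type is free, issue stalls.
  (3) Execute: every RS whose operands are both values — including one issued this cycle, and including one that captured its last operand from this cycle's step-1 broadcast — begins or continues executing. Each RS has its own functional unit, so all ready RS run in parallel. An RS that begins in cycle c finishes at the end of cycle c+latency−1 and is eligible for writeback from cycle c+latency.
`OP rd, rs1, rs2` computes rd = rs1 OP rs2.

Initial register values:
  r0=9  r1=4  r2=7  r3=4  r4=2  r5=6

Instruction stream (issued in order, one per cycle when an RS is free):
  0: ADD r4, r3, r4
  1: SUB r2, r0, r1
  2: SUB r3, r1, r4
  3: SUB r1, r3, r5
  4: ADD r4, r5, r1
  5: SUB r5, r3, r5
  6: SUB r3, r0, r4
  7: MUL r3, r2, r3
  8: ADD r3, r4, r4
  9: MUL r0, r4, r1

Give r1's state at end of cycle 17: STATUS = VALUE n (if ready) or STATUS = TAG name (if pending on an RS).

STATUS = VALUE -8

c1: issue ADD r4<-Add1 | r0:9,r1:4,r2:7,r3:4,r4:Add1,r5:6
c2: issue SUB r2<-Add2 | r0:9,r1:4,r2:Add2,r3:4,r4:Add1,r5:6
c3: stall | r0:9,r1:4,r2:Add2,r3:4,r4:Add1,r5:6
c4: CDB Add1=6; issue SUB r3<-Add1 | r0:9,r1:4,r2:Add2,r3:Add1,r4:6,r5:6
c5: CDB Add2=5; issue SUB r1<-Add2 | r0:9,r1:Add2,r2:5,r3:Add1,r4:6,r5:6
c6: stall | r0:9,r1:Add2,r2:5,r3:Add1,r4:6,r5:6
c7: CDB Add1=-2; issue ADD r4<-Add1 | r0:9,r1:Add2,r2:5,r3:-2,r4:Add1,r5:6
c8: stall | r0:9,r1:Add2,r2:5,r3:-2,r4:Add1,r5:6
c9: stall | r0:9,r1:Add2,r2:5,r3:-2,r4:Add1,r5:6
c10: CDB Add2=-8; issue SUB r5<-Add2 | r0:9,r1:-8,r2:5,r3:-2,r4:Add1,r5:Add2
c11: stall | r0:9,r1:-8,r2:5,r3:-2,r4:Add1,r5:Add2
c12: stall | r0:9,r1:-8,r2:5,r3:-2,r4:Add1,r5:Add2
c13: CDB Add1=-2; issue SUB r3<-Add1 | r0:9,r1:-8,r2:5,r3:Add1,r4:-2,r5:Add2
c14: CDB Add2=-8; issue MUL r3<-Mul1 | r0:9,r1:-8,r2:5,r3:Mul1,r4:-2,r5:-8
c15: issue ADD r3<-Add2 | r0:9,r1:-8,r2:5,r3:Add2,r4:-2,r5:-8
c16: CDB Add1=11; issue MUL r0<-Mul2 | r0:Mul2,r1:-8,r2:5,r3:Add2,r4:-2,r5:-8
c17: - | r0:Mul2,r1:-8,r2:5,r3:Add2,r4:-2,r5:-8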